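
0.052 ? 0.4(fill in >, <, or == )<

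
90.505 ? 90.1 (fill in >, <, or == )>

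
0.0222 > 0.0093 True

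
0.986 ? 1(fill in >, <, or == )<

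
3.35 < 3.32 False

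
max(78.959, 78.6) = 78.959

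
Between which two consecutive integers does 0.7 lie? 0 and 1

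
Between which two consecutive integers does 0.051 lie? 0 and 1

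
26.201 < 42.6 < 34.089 False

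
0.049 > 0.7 False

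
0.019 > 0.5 False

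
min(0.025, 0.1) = 0.025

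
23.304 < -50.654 False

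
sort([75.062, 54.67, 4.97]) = [4.97, 54.67, 75.062]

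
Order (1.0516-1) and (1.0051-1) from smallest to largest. (1.0051-1),(1.0516-1)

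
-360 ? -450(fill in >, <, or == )>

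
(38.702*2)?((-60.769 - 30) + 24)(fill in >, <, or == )>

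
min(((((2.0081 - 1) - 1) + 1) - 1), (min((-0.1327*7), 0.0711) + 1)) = 0.0081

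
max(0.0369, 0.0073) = 0.0369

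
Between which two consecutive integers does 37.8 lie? 37 and 38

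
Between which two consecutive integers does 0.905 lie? 0 and 1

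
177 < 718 True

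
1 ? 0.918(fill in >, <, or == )>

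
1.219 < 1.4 True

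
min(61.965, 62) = 61.965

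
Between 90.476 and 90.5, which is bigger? 90.5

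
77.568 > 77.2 True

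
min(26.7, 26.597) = 26.597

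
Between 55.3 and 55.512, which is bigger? 55.512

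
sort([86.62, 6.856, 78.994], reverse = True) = [86.62, 78.994, 6.856]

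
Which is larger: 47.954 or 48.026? 48.026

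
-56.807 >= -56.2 False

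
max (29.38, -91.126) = 29.38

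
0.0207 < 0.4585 True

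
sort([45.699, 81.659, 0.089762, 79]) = [0.089762, 45.699, 79, 81.659]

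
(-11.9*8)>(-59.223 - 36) True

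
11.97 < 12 True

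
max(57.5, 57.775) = 57.775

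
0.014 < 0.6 True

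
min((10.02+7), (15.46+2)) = 17.02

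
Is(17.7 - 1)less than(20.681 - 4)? No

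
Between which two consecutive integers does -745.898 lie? -746 and -745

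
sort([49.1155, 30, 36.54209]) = [30, 36.54209, 49.1155]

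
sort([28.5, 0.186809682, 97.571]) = [0.186809682, 28.5, 97.571]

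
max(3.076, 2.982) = 3.076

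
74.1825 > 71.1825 True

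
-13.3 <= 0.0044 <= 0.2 True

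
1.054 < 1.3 True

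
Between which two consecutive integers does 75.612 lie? 75 and 76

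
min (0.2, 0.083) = 0.083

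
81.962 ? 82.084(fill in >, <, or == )<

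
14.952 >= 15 False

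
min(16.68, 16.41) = 16.41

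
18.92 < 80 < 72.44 False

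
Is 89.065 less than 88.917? No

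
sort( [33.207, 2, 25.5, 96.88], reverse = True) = [96.88, 33.207, 25.5, 2]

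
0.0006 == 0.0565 False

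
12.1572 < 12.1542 False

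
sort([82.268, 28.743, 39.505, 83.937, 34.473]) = [28.743, 34.473, 39.505, 82.268, 83.937]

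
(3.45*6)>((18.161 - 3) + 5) True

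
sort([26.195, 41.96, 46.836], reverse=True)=[46.836, 41.96, 26.195]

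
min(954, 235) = 235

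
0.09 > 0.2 False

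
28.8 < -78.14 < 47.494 False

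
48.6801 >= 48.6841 False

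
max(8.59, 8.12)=8.59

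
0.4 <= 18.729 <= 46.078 True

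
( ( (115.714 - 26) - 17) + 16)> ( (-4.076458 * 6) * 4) True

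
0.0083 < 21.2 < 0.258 False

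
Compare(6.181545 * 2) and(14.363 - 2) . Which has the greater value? (6.181545 * 2)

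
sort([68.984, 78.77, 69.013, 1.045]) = [1.045, 68.984, 69.013, 78.77]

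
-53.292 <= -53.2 True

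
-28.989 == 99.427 False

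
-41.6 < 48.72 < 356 True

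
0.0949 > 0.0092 True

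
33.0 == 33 True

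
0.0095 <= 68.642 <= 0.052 False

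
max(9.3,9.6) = 9.6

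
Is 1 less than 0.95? No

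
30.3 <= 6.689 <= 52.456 False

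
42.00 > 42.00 False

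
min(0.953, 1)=0.953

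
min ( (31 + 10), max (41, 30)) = 41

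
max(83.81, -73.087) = 83.81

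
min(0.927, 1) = 0.927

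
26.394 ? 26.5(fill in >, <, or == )<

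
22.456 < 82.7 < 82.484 False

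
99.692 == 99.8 False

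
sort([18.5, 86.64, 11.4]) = [11.4, 18.5, 86.64]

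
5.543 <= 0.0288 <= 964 False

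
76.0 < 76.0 False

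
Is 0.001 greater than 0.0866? No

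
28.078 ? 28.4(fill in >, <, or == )<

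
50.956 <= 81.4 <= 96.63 True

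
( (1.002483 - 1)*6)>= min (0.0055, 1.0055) True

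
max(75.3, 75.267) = 75.3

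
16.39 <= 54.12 True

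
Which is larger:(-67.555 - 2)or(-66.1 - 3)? (-66.1 - 3)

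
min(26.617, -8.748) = -8.748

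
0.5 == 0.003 False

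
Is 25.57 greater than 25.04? Yes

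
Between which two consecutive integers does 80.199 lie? 80 and 81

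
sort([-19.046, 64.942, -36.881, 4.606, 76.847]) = [-36.881, -19.046, 4.606, 64.942, 76.847]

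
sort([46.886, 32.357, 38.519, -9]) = [-9, 32.357, 38.519, 46.886]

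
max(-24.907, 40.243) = 40.243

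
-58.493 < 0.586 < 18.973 True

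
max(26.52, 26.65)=26.65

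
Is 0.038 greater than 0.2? No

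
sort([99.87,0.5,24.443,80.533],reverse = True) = [99.87,80.533,24.443,0.5]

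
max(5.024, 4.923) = 5.024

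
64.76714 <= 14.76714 False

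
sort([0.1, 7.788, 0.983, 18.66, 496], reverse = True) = [496, 18.66, 7.788, 0.983, 0.1]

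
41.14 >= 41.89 False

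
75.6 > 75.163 True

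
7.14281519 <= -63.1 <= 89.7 False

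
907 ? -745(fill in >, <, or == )>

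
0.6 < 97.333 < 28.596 False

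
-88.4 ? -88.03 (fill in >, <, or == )<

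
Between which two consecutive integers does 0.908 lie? 0 and 1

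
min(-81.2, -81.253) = -81.253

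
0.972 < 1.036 True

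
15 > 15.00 False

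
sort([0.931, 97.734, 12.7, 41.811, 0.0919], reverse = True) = [97.734, 41.811, 12.7, 0.931, 0.0919]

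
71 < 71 False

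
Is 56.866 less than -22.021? No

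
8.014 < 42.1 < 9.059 False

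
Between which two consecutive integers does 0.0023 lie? 0 and 1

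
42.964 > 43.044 False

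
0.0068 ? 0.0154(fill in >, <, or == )<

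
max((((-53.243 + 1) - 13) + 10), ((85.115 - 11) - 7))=67.115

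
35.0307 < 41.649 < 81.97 True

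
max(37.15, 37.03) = 37.15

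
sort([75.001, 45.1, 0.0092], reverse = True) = [75.001, 45.1, 0.0092]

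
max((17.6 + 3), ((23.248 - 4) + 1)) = 20.6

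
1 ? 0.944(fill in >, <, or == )>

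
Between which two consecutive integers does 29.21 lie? 29 and 30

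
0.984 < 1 True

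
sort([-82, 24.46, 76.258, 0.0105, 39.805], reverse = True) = [76.258, 39.805, 24.46, 0.0105, -82]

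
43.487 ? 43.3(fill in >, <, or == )>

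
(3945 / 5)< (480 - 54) False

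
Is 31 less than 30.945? No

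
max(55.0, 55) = 55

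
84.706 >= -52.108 True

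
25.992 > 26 False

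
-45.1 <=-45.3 False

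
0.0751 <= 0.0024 False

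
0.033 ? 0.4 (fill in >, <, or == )<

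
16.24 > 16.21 True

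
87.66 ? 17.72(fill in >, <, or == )>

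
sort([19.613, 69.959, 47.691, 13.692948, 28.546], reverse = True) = [69.959, 47.691, 28.546, 19.613, 13.692948]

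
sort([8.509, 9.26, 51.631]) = [8.509, 9.26, 51.631]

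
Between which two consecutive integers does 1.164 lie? 1 and 2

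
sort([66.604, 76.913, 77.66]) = [66.604, 76.913, 77.66]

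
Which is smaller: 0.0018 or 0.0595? 0.0018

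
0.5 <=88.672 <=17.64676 False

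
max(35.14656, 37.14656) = 37.14656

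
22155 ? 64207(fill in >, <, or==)<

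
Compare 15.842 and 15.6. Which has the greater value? 15.842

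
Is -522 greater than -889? Yes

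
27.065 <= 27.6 True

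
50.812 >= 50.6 True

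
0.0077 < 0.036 True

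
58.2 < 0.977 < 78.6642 False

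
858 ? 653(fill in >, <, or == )>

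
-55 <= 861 True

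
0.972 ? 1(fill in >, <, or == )<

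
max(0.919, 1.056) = 1.056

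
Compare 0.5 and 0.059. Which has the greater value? 0.5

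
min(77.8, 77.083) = 77.083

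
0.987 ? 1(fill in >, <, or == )<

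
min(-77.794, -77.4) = -77.794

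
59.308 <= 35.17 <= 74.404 False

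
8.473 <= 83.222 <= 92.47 True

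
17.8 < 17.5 False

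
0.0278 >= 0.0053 True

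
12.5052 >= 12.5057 False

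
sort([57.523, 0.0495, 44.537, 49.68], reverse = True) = [57.523, 49.68, 44.537, 0.0495]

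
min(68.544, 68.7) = 68.544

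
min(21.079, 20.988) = 20.988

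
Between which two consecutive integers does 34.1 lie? 34 and 35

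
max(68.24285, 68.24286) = 68.24286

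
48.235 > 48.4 False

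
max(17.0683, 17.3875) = 17.3875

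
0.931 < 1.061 True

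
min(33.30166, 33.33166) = 33.30166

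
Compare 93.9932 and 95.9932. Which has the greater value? 95.9932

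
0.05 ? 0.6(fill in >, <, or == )<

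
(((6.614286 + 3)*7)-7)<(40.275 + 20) False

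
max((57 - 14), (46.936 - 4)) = 43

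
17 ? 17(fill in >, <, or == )==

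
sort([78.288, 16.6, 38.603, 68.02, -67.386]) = [-67.386, 16.6, 38.603, 68.02, 78.288]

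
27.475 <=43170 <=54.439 False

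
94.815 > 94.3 True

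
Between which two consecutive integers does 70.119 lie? 70 and 71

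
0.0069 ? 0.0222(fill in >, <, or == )<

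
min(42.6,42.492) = 42.492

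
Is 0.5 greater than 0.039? Yes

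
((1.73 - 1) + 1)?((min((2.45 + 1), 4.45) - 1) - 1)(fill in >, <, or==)>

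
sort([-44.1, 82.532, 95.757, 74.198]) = [-44.1, 74.198, 82.532, 95.757]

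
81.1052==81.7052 False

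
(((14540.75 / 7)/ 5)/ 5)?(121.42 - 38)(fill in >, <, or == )<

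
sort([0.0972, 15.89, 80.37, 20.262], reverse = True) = [80.37, 20.262, 15.89, 0.0972]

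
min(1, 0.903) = 0.903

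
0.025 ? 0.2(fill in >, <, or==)<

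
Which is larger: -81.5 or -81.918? -81.5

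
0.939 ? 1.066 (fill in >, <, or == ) <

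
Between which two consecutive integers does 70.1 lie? 70 and 71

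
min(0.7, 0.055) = 0.055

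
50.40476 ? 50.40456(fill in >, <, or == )>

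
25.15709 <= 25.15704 False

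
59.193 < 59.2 True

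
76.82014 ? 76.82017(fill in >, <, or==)<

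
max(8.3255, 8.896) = 8.896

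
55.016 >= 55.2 False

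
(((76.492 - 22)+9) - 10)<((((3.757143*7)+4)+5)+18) False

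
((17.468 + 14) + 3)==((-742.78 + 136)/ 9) False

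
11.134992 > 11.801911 False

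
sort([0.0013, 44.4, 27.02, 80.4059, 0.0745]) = [0.0013, 0.0745, 27.02, 44.4, 80.4059]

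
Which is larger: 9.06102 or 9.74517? 9.74517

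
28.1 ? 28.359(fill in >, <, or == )<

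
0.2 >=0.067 True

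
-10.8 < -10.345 True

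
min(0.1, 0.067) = 0.067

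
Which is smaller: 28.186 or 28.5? 28.186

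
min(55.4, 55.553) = 55.4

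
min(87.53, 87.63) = 87.53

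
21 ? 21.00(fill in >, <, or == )==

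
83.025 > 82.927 True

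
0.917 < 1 True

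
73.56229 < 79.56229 True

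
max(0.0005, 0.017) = 0.017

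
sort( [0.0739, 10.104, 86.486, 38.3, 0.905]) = [0.0739, 0.905, 10.104, 38.3, 86.486]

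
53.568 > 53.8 False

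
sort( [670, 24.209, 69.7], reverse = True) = [670, 69.7, 24.209]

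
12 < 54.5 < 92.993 True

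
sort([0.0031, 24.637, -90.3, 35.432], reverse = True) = [35.432, 24.637, 0.0031, -90.3]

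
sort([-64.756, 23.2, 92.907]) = [-64.756, 23.2, 92.907]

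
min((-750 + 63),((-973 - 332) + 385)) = -920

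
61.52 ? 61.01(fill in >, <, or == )>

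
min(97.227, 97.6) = 97.227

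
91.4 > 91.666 False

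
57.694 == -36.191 False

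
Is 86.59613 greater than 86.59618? No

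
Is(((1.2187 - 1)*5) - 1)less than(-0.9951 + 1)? No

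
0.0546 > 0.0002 True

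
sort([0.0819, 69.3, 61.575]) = [0.0819, 61.575, 69.3]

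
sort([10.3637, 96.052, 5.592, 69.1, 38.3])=[5.592, 10.3637, 38.3, 69.1, 96.052]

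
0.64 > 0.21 True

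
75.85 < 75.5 False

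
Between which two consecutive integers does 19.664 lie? 19 and 20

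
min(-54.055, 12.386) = -54.055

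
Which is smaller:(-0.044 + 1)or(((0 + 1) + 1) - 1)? (-0.044 + 1)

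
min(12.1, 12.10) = 12.1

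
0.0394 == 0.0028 False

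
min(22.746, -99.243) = -99.243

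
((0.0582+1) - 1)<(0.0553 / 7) False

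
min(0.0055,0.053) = 0.0055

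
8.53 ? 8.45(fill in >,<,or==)>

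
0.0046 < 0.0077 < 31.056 True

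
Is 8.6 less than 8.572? No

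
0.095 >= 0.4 False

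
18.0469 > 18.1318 False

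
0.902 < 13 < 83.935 True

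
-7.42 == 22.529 False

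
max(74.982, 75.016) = 75.016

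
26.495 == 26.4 False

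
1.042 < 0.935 False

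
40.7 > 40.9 False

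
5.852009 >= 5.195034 True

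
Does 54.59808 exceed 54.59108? Yes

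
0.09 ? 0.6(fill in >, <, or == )<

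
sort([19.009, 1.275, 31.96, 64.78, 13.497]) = [1.275, 13.497, 19.009, 31.96, 64.78]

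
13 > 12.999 True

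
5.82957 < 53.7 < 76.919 True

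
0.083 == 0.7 False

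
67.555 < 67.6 True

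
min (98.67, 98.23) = 98.23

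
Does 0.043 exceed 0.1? No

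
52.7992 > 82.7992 False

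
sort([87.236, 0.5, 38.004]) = [0.5, 38.004, 87.236]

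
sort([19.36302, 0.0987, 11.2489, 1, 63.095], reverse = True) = [63.095, 19.36302, 11.2489, 1, 0.0987]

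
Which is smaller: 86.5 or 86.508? 86.5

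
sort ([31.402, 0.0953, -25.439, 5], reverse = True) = [31.402, 5, 0.0953, -25.439]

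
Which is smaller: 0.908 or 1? 0.908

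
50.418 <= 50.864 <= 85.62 True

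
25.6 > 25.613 False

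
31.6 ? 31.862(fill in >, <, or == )<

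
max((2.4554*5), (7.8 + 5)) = 12.8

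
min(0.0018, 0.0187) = 0.0018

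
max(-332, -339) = -332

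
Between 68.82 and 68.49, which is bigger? 68.82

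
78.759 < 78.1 False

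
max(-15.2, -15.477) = -15.2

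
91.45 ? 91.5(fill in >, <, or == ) <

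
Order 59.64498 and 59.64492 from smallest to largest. 59.64492, 59.64498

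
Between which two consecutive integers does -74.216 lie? -75 and -74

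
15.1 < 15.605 True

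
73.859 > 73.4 True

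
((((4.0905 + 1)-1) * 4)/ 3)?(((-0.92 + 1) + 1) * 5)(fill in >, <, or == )>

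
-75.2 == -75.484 False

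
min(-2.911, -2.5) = -2.911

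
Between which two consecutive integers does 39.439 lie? 39 and 40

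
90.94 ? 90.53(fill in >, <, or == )>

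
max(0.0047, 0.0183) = 0.0183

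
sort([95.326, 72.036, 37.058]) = [37.058, 72.036, 95.326]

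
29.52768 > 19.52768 True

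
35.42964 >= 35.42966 False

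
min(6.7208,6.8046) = 6.7208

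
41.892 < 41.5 False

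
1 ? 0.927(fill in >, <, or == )>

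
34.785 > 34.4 True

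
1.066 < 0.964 False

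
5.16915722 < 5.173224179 True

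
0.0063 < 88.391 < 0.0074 False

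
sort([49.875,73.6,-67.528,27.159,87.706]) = [-67.528,27.159,49.875,73.6,87.706]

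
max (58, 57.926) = 58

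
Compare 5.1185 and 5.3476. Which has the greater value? 5.3476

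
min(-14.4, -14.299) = -14.4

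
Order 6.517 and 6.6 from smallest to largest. 6.517, 6.6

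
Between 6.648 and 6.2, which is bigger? 6.648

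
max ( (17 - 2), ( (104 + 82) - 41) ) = 145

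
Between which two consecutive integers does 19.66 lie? 19 and 20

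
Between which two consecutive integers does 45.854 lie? 45 and 46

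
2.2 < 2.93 True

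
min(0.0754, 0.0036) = 0.0036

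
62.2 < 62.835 True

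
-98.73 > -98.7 False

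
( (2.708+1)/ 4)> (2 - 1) False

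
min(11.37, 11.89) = 11.37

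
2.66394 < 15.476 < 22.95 True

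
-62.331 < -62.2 True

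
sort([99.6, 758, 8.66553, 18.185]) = [8.66553, 18.185, 99.6, 758]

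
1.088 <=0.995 False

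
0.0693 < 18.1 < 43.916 True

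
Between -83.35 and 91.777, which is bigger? 91.777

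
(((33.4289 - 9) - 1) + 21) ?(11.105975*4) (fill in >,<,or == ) >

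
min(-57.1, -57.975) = -57.975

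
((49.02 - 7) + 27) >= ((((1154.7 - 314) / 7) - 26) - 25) False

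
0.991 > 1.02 False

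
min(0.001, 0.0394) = 0.001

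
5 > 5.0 False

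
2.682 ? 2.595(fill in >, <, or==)>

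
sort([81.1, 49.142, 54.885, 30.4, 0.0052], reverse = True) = [81.1, 54.885, 49.142, 30.4, 0.0052]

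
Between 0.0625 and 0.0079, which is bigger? 0.0625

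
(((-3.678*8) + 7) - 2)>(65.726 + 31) False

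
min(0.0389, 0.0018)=0.0018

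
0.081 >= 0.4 False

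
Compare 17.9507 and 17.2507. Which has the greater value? 17.9507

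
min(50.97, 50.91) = 50.91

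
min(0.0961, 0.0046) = 0.0046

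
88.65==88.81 False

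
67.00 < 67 False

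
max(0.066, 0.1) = 0.1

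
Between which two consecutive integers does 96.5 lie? 96 and 97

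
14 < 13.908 False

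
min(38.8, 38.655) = 38.655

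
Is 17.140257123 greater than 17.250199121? No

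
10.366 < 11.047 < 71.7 True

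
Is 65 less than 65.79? Yes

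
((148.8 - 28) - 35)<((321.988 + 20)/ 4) False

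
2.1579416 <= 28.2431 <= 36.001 True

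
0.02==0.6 False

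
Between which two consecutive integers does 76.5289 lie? 76 and 77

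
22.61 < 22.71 True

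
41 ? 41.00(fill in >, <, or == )==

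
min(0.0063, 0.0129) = 0.0063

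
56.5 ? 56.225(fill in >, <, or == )>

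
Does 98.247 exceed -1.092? Yes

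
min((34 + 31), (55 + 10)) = 65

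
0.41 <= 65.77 True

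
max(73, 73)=73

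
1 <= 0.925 False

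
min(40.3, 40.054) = 40.054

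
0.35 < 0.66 True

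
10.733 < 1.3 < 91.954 False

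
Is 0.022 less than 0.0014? No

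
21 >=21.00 True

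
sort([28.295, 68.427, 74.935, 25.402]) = [25.402, 28.295, 68.427, 74.935]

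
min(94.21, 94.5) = 94.21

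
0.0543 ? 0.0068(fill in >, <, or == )>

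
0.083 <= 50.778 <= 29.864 False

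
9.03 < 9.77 True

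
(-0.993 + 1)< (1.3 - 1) True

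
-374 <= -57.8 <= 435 True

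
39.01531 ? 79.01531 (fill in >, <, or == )<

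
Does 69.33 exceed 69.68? No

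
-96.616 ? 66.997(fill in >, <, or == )<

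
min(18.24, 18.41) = 18.24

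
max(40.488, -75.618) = 40.488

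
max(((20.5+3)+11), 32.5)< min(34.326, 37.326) False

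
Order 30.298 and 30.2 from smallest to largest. 30.2, 30.298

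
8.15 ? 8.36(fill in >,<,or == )<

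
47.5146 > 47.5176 False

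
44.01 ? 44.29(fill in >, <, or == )<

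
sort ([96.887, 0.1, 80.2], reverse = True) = [96.887, 80.2, 0.1]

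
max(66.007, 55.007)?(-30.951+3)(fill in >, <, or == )>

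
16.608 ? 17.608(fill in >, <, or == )<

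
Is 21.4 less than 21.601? Yes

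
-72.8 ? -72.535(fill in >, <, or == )<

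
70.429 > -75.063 True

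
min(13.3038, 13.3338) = 13.3038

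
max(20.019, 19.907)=20.019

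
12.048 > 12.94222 False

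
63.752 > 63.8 False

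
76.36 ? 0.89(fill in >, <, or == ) >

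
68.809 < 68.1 False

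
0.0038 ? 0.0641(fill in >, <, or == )<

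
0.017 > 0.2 False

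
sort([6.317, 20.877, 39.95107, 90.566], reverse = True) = [90.566, 39.95107, 20.877, 6.317]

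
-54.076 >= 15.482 False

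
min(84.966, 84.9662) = 84.966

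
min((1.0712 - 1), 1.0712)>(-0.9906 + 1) True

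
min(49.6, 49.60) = 49.6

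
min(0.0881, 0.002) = 0.002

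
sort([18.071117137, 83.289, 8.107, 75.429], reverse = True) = [83.289, 75.429, 18.071117137, 8.107]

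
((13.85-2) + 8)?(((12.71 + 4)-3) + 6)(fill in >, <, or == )>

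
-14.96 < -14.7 True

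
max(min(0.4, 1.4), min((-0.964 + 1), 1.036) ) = 0.4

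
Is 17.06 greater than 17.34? No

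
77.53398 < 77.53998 True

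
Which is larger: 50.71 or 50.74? 50.74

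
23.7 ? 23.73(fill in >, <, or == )<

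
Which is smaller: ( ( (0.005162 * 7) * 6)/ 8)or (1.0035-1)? (1.0035-1)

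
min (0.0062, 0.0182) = 0.0062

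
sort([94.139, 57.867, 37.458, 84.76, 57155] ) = [37.458, 57.867, 84.76, 94.139, 57155]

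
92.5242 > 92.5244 False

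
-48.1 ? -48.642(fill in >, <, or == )>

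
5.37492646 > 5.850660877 False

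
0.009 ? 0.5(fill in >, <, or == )<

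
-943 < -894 True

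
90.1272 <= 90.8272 True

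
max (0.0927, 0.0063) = 0.0927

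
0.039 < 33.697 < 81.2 True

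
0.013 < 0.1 True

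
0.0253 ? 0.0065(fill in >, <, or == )>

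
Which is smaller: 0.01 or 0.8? 0.01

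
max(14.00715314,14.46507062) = 14.46507062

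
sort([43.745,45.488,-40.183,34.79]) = [-40.183,34.79,43.745,45.488]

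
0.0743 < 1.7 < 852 True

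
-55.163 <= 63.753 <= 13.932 False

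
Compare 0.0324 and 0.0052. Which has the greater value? 0.0324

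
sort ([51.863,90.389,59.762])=[51.863,59.762,90.389]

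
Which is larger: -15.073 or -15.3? -15.073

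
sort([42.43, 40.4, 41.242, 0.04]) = [0.04, 40.4, 41.242, 42.43]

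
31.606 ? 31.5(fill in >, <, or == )>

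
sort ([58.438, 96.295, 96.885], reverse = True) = [96.885, 96.295, 58.438]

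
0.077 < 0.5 True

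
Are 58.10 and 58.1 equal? Yes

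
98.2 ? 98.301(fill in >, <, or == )<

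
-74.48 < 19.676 True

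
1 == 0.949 False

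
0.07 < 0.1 True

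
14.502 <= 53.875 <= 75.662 True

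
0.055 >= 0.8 False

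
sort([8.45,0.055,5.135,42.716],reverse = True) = [42.716,8.45,5.135,0.055]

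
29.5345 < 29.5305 False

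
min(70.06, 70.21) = 70.06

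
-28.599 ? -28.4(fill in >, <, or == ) <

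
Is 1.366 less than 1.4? Yes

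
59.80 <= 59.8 True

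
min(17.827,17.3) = 17.3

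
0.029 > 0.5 False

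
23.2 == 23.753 False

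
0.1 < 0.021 False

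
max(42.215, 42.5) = 42.5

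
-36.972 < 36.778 True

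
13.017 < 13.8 True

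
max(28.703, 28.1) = 28.703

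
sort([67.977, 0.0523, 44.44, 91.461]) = [0.0523, 44.44, 67.977, 91.461]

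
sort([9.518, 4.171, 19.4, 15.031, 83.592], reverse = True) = [83.592, 19.4, 15.031, 9.518, 4.171]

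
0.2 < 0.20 False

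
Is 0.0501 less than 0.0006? No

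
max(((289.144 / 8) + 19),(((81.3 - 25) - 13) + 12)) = 55.3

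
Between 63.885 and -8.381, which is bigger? 63.885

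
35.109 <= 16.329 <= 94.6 False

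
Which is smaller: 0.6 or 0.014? 0.014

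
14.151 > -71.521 True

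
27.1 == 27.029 False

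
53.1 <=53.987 True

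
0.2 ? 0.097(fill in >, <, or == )>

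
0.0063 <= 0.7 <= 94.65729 True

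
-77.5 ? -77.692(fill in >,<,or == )>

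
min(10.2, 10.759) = 10.2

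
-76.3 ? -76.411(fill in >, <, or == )>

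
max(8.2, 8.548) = 8.548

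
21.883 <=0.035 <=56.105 False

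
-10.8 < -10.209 True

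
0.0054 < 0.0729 True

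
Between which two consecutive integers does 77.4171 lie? 77 and 78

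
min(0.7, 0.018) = 0.018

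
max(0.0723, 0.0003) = 0.0723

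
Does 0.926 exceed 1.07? No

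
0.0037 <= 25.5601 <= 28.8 True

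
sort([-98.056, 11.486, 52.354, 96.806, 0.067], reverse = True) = [96.806, 52.354, 11.486, 0.067, -98.056]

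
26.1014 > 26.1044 False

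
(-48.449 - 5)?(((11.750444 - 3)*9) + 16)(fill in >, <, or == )<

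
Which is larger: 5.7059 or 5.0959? 5.7059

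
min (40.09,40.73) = 40.09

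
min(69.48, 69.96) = 69.48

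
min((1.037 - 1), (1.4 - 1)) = 0.037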